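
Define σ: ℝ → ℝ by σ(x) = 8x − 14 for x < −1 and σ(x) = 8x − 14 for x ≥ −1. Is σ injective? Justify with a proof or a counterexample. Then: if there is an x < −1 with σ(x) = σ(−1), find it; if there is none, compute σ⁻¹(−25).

-11/8

Both pieces are strictly increasing (slopes 8 and 8), so each is injective on its own interval.
The left piece maps (−∞, −1) onto (−∞, −22); the right piece maps [−1, ∞) onto [−22, ∞).
These images are disjoint, so no value is attained by both pieces. Therefore σ is injective.
Because the two images are disjoint, no x < −1 has σ(x) = σ(−1), so we compute σ⁻¹(−25): −25 lies in (−∞, −22), so solve 8x − 14 = −25: x = (−25 + 14)/8 = −11/8.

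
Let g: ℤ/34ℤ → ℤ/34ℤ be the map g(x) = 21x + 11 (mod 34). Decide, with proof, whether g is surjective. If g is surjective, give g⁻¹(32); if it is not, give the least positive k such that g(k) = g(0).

1

Since gcd(21, 34) = 1, 21 is invertible modulo 34. Euclid's algorithm: 34 = 1·21 + 13, 21 = 1·13 + 8, 13 = 1·8 + 5, 8 = 1·5 + 3, 5 = 1·3 + 2, 3 = 1·2 + 1; back-substituting gives 1 = 13·21 − 8·34, so 21⁻¹ ≡ 13 (mod 34).
For any y ∈ ℤ/34ℤ, x = 13(y − 11) mod 34 satisfies g(x) = 21·13(y − 11) + 11 ≡ y (since 21·13 ≡ 1 mod 34). So every y has a preimage.
Hence g is surjective.
Since g is surjective, we compute g⁻¹(32): solve 21x + 11 ≡ 32 (mod 34), i.e. 21x ≡ 21 (mod 34).
Multiplying by 21⁻¹ = 13 gives x ≡ 13·21 = 273 = 8·34 + 1 ≡ 1 (mod 34).
Check: g(1) = 21·1 + 11 = 32 ≡ 32 (mod 34).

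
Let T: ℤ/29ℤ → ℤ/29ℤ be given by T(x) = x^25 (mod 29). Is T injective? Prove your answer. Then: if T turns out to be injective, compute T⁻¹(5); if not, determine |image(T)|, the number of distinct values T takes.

4

Since 29 is prime, the nonzero elements of ℤ/29ℤ form a cyclic group of order 28.
As gcd(25, 28) = 1, raising to the 25th power is a bijection on this group: if a^25 ≡ b^25 then (ab^{−1})^25 = 1, and the only element of order dividing gcd(25, 28) = 1 is 1, so a = b.
With T(0) = 0 this makes T injective on all of ℤ/29ℤ, hence bijective (finite equal-size domain and codomain). In particular T is injective.
Since T is injective, we find the preimage of 5. The inverse of x ↦ x^25 on (ℤ/29ℤ)^× is x ↦ x^9, because 25·9 = 225 = 8·28 + 1 ≡ 1 (mod 28) and x^{28} = 1 for x ≠ 0 (Fermat). So T⁻¹(5) = 5^9 mod 29.
Repeated squaring mod 29: 5^1 ≡ 5, 5^2 ≡ 5² = 25, 5^4 ≡ 25² = 625 ≡ 16, 5^8 ≡ 16² = 256 ≡ 24. Since 9 = 8 + 1, 5^9 ≡ 24·5: 24·5 = 120 ≡ 4. So 5^9 ≡ 4 (mod 29).
Hence T⁻¹(5) = 4.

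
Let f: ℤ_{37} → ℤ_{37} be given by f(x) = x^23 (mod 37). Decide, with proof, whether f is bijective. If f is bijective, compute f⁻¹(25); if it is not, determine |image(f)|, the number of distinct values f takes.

4

Since 37 is prime, the nonzero elements of ℤ_{37} form a cyclic group of order 36.
As gcd(23, 36) = 1, raising to the 23rd power is a bijection on this group: if u^23 ≡ v^23 then (uv^{−1})^23 = 1, and the only element of order dividing gcd(23, 36) = 1 is 1, so u = v.
With f(0) = 0 this makes f injective on all of ℤ_{37}, hence bijective (finite equal-size domain and codomain). In particular f is bijective.
Since f is bijective, we find the preimage of 25. The inverse of x ↦ x^23 on (ℤ_{37})^× is x ↦ x^11, because 23·11 = 253 = 7·36 + 1 ≡ 1 (mod 36) and x^{36} = 1 for x ≠ 0 (Fermat). So f⁻¹(25) = 25^11 mod 37.
Repeated squaring mod 37: 25^1 ≡ 25, 25^2 ≡ 25² = 625 ≡ 33, 25^4 ≡ 33² = 1089 ≡ 16, 25^8 ≡ 16² = 256 ≡ 34. Since 11 = 8 + 2 + 1, 25^11 ≡ 34·33·25: 34·33 = 1122 ≡ 12, then 12·25 = 300 ≡ 4. So 25^11 ≡ 4 (mod 37).
Hence f⁻¹(25) = 4.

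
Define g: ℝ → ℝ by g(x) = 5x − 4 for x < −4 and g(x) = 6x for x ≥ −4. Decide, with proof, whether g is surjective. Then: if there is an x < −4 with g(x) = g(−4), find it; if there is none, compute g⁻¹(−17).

Both pieces are strictly increasing (slopes 5 and 6), so each is injective on its own interval.
The left piece maps (−∞, −4) onto (−∞, −24); the right piece maps [−4, ∞) onto [−24, ∞).
These images together cover ℝ, so g is surjective.
Because the two images are disjoint, no x < −4 has g(x) = g(−4), so we compute g⁻¹(−17): −17 lies in [−24, ∞), so solve 6x = −17: x = (−17 − 0)/6 = −17/6.

-17/6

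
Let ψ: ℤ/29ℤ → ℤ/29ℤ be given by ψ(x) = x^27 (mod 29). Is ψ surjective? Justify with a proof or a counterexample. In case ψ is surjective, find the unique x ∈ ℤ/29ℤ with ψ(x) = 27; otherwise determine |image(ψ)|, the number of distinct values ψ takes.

14

Since 29 is prime, the nonzero elements of ℤ/29ℤ form a cyclic group of order 28.
As gcd(27, 28) = 1, raising to the 27th power is a bijection on this group: if s^27 ≡ t^27 then (st^{−1})^27 = 1, and the only element of order dividing gcd(27, 28) = 1 is 1, so s = t.
With ψ(0) = 0 this makes ψ injective on all of ℤ/29ℤ, hence bijective (finite equal-size domain and codomain). In particular ψ is surjective.
Since ψ is surjective, we find the preimage of 27. The inverse of x ↦ x^27 on (ℤ/29ℤ)^× is x ↦ x^27, because 27·27 = 729 = 26·28 + 1 ≡ 1 (mod 28) and x^{28} = 1 for x ≠ 0 (Fermat). So ψ⁻¹(27) = 27^27 mod 29.
Repeated squaring mod 29: 27^1 ≡ 27, 27^2 ≡ 27² = 729 ≡ 4, 27^4 ≡ 4² = 16, 27^8 ≡ 16² = 256 ≡ 24, 27^16 ≡ 24² = 576 ≡ 25. Since 27 = 16 + 8 + 2 + 1, 27^27 ≡ 25·24·4·27: 25·24 = 600 ≡ 20, then 20·4 = 80 ≡ 22, then 22·27 = 594 ≡ 14. So 27^27 ≡ 14 (mod 29).
Hence ψ⁻¹(27) = 14.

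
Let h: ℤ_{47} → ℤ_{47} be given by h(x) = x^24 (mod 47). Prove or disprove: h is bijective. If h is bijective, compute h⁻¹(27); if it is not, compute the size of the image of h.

h(23): Repeated squaring mod 47: 23^1 ≡ 23, 23^2 ≡ 23² = 529 ≡ 12, 23^4 ≡ 12² = 144 ≡ 3, 23^8 ≡ 3² = 9, 23^16 ≡ 9² = 81 ≡ 34. Since 24 = 16 + 8, 23^24 ≡ 34·9: 34·9 = 306 ≡ 24. So 23^24 ≡ 24 (mod 47).
h(24): Repeated squaring mod 47: 24^1 ≡ 24, 24^2 ≡ 24² = 576 ≡ 12, 24^4 ≡ 12² = 144 ≡ 3, 24^8 ≡ 3² = 9, 24^16 ≡ 9² = 81 ≡ 34. Since 24 = 16 + 8, 24^24 ≡ 34·9: 34·9 = 306 ≡ 24. So 24^24 ≡ 24 (mod 47).
So h(23) = h(24) = 24 while 23 ≠ 24, hence h is not injective, hence not bijective.
Since h is not bijective, we determine |image(h)|. Computing x^24 mod 47 for each x (by repeated squaring, reducing mod 47 at every step), the values h(0), h(1), …, h(46) are: 0, 1, 2, 3, 4, 42, 6, 7, 8, 9, 37, 36, 12, 34, 14, 32, 16, 17, 18, 28, 27, 21, 25, 24, 24, 25, 21, 27, 28, 18, 17, 16, 32, 14, 34, 12, 36, 37, 9, 8, 7, 6, 42, 4, 3, 2, 1.
The distinct values are {0, 1, 2, 3, 4, 6, 7, 8, 9, 12, 14, 16, 17, 18, 21, 24, 25, 27, 28, 32, 34, 36, 37, 42}; there are 24 of them.

24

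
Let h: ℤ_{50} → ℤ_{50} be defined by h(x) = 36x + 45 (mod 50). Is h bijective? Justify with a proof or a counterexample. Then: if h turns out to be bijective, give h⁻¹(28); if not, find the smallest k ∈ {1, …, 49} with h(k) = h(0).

We have gcd(36, 50) = 2 > 1. Taking u = 0 and v = 25: h(0) = 45 and h(25) = 36·25 + 45 = 945 ≡ 45 (mod 50).
So h(0) = h(25) while 0 ≠ 25, therefore h is not injective, hence not bijective.
Since h is not bijective, we find the least positive k with h(k) = h(0): this means 36k ≡ 0 (mod 50), i.e. 50 ∣ 36k. Since gcd(36, 50) = 2, dividing through by 2 this holds exactly when 25 ∣ 18k, and as gcd(18, 25) = 1, exactly when 25 ∣ k.
The smallest positive such k is 25.

25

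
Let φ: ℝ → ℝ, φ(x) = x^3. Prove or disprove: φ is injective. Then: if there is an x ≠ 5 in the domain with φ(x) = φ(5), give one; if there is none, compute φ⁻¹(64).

On ℝ, x ↦ x^3 is strictly increasing (since 3 is odd), so φ(s) = φ(t) forces s = t. Hence φ is injective.
Since x ↦ x^3 is strictly increasing on ℝ, it is injective there, so no x ≠ 5 in the domain has φ(x) = φ(5). We therefore compute φ⁻¹(64) = 64^{1/3} = 4 (indeed 4^3 = 64).

4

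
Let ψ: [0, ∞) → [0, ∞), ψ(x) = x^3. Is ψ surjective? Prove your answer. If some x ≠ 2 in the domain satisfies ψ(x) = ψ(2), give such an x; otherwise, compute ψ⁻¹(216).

6

For any y ∈ [0, ∞), x = y^{1/3} ∈ [0, ∞) gives ψ(x) = y, so ψ is surjective.
Since x ↦ x^3 is strictly increasing on [0, ∞), it is injective there, so no x ≠ 2 in the domain has ψ(x) = ψ(2). We therefore compute ψ⁻¹(216) = 216^{1/3} = 6 (indeed 6^3 = 216).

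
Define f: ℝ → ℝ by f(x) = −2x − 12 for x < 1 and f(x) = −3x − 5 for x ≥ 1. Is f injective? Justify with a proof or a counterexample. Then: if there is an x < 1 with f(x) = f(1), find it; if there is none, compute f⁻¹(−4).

Both pieces are strictly decreasing (slopes −2 and −3), so each is injective on its own interval.
The left piece maps (−∞, 1) onto (−14, ∞); the right piece maps [1, ∞) onto (−∞, −8].
These images overlap. In particular f(1) = −8 (right piece), and solving −2x − 12 = −8 on the left piece gives x = −2 < 1.
So f(−2) = f(1) with −2 ≠ 1, and f is not injective. This x = −2 is the requested value below 1.

-2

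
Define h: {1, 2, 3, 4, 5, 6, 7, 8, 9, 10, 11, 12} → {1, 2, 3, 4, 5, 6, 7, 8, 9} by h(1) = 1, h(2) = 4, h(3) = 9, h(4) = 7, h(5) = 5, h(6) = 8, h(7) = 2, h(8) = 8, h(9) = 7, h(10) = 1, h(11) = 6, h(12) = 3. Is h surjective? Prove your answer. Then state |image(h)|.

Every element of the codomain has a preimage: 1 = h(1), 2 = h(7), 3 = h(12), 4 = h(2), 5 = h(5), 6 = h(11), 7 = h(4), 8 = h(6), 9 = h(3).
Hence h is surjective.
The image of h is {1, 2, 3, 4, 5, 6, 7, 8, 9}, which has 9 elements.

9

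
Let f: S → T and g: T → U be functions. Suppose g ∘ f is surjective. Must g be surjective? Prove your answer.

Let c ∈ U. Since g ∘ f is surjective, some a ∈ S has g(f(a)) = c. Then b = f(a) ∈ T satisfies g(b) = c. So g is surjective.

surjective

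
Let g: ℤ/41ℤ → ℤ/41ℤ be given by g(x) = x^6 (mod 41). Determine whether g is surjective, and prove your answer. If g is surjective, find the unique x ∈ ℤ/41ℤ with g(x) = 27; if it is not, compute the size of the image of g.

21

g(20): Repeated squaring mod 41: 20^1 ≡ 20, 20^2 ≡ 20² = 400 ≡ 31, 20^4 ≡ 31² = 961 ≡ 18. Since 6 = 4 + 2, 20^6 ≡ 18·31: 18·31 = 558 ≡ 25. So 20^6 ≡ 25 (mod 41).
g(21): Repeated squaring mod 41: 21^1 ≡ 21, 21^2 ≡ 21² = 441 ≡ 31, 21^4 ≡ 31² = 961 ≡ 18. Since 6 = 4 + 2, 21^6 ≡ 18·31: 18·31 = 558 ≡ 25. So 21^6 ≡ 25 (mod 41).
So g(20) = g(21) = 25 while 20 ≠ 21, thus g is not injective.
A non-injective map from the 41-element set ℤ/41ℤ to itself takes at most 40 distinct values, so it cannot be surjective. Thus g is not surjective.
Since g is not surjective, we determine |image(g)|. Computing x^6 mod 41 for each x (by repeated squaring, reducing mod 41 at every step), the values g(0), g(1), …, g(40) are: 0, 1, 23, 32, 37, 4, 39, 20, 31, 40, 10, 33, 36, 2, 9, 5, 16, 8, 18, 21, 25, 25, 21, 18, 8, 16, 5, 9, 2, 36, 33, 10, 40, 31, 20, 39, 4, 37, 32, 23, 1.
The distinct values are {0, 1, 2, 4, 5, 8, 9, 10, 16, 18, 20, 21, 23, 25, 31, 32, 33, 36, 37, 39, 40}; there are 21 of them.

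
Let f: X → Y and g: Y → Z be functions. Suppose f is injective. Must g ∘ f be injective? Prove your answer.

No. Take X = Y = Z = {0, 1, 2}, f = identity (injective), and g(x) = 0 for every x.
Then (g ∘ f)(0) = 0 = (g ∘ f)(2) with 0 ≠ 2, so g ∘ f is not injective.

not injective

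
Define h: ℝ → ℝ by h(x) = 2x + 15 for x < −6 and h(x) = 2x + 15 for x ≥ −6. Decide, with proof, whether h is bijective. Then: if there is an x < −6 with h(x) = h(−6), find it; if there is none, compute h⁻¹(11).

-2

Both pieces are strictly increasing (slopes 2 and 2), so each is injective on its own interval.
The left piece maps (−∞, −6) onto (−∞, 3); the right piece maps [−6, ∞) onto [3, ∞).
Since 3 = 3, the images partition ℝ: h is injective and surjective, hence bijective.
Because the two images are disjoint, no x < −6 has h(x) = h(−6), so we compute h⁻¹(11): 11 lies in [3, ∞), so solve 2x + 15 = 11: x = (11 − 15)/2 = −2.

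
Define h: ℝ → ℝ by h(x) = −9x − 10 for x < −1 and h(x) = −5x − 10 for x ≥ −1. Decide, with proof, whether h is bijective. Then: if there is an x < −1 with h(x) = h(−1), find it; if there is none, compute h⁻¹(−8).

Both pieces are strictly decreasing (slopes −9 and −5), so each is injective on its own interval.
The left piece maps (−∞, −1) onto (−1, ∞); the right piece maps [−1, ∞) onto (−∞, −5].
The images leave a gap (−1 has no preimage), so h is not surjective, hence not bijective.
Because the two images are disjoint, no x < −1 has h(x) = h(−1), so we compute h⁻¹(−8): −8 lies in (−∞, −5], so solve −5x − 10 = −8: x = (−8 + 10)/(−5) = −2/5.

-2/5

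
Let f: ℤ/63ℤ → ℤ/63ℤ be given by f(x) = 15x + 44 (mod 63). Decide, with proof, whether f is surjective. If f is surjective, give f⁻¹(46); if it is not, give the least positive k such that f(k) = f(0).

21

By definition, f is surjective if every y in the codomain equals f(x) for some x in the domain.
Since gcd(15, 63) = 3, we have 15x ≡ 0 (mod 3) for all x, so f(x) ≡ 2 (mod 3).
But 0 ≢ 2 (mod 3), so 0 ∈ ℤ/63ℤ has no preimage. Therefore f is not surjective.
Since f is not surjective, we find the least positive k with f(k) = f(0): this means 15k ≡ 0 (mod 63), i.e. 63 ∣ 15k. Since gcd(15, 63) = 3, dividing through by 3 this holds exactly when 21 ∣ 5k, and as gcd(5, 21) = 1, exactly when 21 ∣ k.
The smallest positive such k is 21.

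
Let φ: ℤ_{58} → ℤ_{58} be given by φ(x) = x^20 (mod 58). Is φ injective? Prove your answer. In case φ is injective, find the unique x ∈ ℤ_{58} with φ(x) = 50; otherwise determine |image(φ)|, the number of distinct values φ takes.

16

φ(3): Repeated squaring mod 58: 3^1 ≡ 3, 3^2 ≡ 3² = 9, 3^4 ≡ 9² = 81 ≡ 23, 3^8 ≡ 23² = 529 ≡ 7, 3^16 ≡ 7² = 49. Since 20 = 16 + 4, 3^20 ≡ 49·23: 49·23 = 1127 ≡ 25. So 3^20 ≡ 25 (mod 58).
φ(7): Repeated squaring mod 58: 7^1 ≡ 7, 7^2 ≡ 7² = 49, 7^4 ≡ 49² = 2401 ≡ 23, 7^8 ≡ 23² = 529 ≡ 7, 7^16 ≡ 7² = 49. Since 20 = 16 + 4, 7^20 ≡ 49·23: 49·23 = 1127 ≡ 25. So 7^20 ≡ 25 (mod 58).
So φ(3) = φ(7) = 25 while 3 ≠ 7, so φ is not injective.
Since φ is not injective, we determine |image(φ)|. Computing x^20 mod 58 for each x (by repeated squaring, reducing mod 58 at every step), the values φ(0), φ(1), …, φ(57) are: 0, 1, 52, 25, 36, 23, 24, 25, 16, 45, 36, 49, 30, 49, 24, 53, 20, 1, 20, 7, 16, 45, 54, 53, 52, 7, 54, 23, 30, 29, 30, 23, 54, 7, 52, 53, 54, 45, 16, 7, 20, 1, 20, 53, 24, 49, 30, 49, 36, 45, 16, 25, 24, 23, 36, 25, 52, 1.
The distinct values are {0, 1, 7, 16, 20, 23, 24, 25, 29, 30, 36, 45, 49, 52, 53, 54}; there are 16 of them.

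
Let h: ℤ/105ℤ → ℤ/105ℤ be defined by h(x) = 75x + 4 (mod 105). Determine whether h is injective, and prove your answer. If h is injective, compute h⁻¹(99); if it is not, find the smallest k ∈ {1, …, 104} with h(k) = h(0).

7

We have gcd(75, 105) = 15 > 1. Taking x_1 = 0 and x_2 = 7: h(0) = 4 and h(7) = 75·7 + 4 = 529 ≡ 4 (mod 105).
So h(0) = h(7) while 0 ≠ 7, therefore h is not injective.
Since h is not injective, we find the least positive k with h(k) = h(0): this means 75k ≡ 0 (mod 105), i.e. 105 ∣ 75k. Since gcd(75, 105) = 15, dividing through by 15 this holds exactly when 7 ∣ 5k, and as gcd(5, 7) = 1, exactly when 7 ∣ k.
The smallest positive such k is 7.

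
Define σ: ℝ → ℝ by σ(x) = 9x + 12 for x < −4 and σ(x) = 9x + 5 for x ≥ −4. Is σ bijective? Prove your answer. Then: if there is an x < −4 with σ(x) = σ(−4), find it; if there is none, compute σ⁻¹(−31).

Both pieces are strictly increasing (slopes 9 and 9), so each is injective on its own interval.
The left piece maps (−∞, −4) onto (−∞, −24); the right piece maps [−4, ∞) onto [−31, ∞).
These images overlap. In particular σ(−4) = −31 (right piece), and solving 9x + 12 = −31 on the left piece gives x = −43/9 < −4.
So σ(−43/9) = σ(−4) with −43/9 ≠ −4, and σ is not injective, hence not bijective. This x = −43/9 is the requested value below −4.

-43/9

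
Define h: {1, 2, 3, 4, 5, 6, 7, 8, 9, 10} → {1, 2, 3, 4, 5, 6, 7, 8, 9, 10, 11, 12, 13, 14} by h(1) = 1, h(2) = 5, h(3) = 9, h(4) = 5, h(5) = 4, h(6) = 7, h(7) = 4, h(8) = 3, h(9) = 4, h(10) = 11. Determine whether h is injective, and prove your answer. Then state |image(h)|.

h(2) = 5 = h(4) with 2 ≠ 4, so h is not injective.
The image of h is {1, 3, 4, 5, 7, 9, 11}, which has 7 elements.

7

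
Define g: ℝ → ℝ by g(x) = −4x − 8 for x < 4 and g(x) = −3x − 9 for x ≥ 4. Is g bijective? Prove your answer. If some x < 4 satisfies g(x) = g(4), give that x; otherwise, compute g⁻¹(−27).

13/4

Both pieces are strictly decreasing (slopes −4 and −3), so each is injective on its own interval.
The left piece maps (−∞, 4) onto (−24, ∞); the right piece maps [4, ∞) onto (−∞, −21].
These images overlap. In particular g(4) = −21 (right piece), and solving −4x − 8 = −21 on the left piece gives x = 13/4 < 4.
So g(13/4) = g(4) with 13/4 ≠ 4, and g is not injective, hence not bijective. This x = 13/4 is the requested value below 4.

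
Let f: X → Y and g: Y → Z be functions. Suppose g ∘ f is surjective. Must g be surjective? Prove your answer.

surjective

Let c ∈ Z. Since g ∘ f is surjective, some a ∈ X has g(f(a)) = c. Then b = f(a) ∈ Y satisfies g(b) = c. So g is surjective.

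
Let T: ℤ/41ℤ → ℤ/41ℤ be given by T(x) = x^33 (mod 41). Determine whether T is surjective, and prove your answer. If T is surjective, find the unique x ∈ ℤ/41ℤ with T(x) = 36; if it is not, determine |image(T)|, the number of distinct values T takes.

20

Since 41 is prime, the nonzero elements of ℤ/41ℤ form a cyclic group of order 40.
As gcd(33, 40) = 1, raising to the 33rd power is a bijection on this group: if x_1^33 ≡ x_2^33 then (x_1x_2^{−1})^33 = 1, and the only element of order dividing gcd(33, 40) = 1 is 1, so x_1 = x_2.
With T(0) = 0 this makes T injective on all of ℤ/41ℤ, hence bijective (finite equal-size domain and codomain). In particular T is surjective.
Since T is surjective, we find the preimage of 36. The inverse of x ↦ x^33 on (ℤ/41ℤ)^× is x ↦ x^17, because 33·17 = 561 = 14·40 + 1 ≡ 1 (mod 40) and x^{40} = 1 for x ≠ 0 (Fermat). So T⁻¹(36) = 36^17 mod 41.
Repeated squaring mod 41: 36^1 ≡ 36, 36^2 ≡ 36² = 1296 ≡ 25, 36^4 ≡ 25² = 625 ≡ 10, 36^8 ≡ 10² = 100 ≡ 18, 36^16 ≡ 18² = 324 ≡ 37. Since 17 = 16 + 1, 36^17 ≡ 37·36: 37·36 = 1332 ≡ 20. So 36^17 ≡ 20 (mod 41).
Hence T⁻¹(36) = 20.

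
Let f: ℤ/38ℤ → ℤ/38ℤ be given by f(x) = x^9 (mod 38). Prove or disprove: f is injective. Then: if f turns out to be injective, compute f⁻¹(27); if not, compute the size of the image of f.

6

f(1) = 1^9 = 1.
f(5): Repeated squaring mod 38: 5^1 ≡ 5, 5^2 ≡ 5² = 25, 5^4 ≡ 25² = 625 ≡ 17, 5^8 ≡ 17² = 289 ≡ 23. Since 9 = 8 + 1, 5^9 ≡ 23·5: 23·5 = 115 ≡ 1. So 5^9 ≡ 1 (mod 38).
So f(1) = f(5) = 1 while 1 ≠ 5, therefore f is not injective.
Since f is not injective, we determine |image(f)|. Computing x^9 mod 38 for each x (by repeated squaring, reducing mod 38 at every step), the values f(0), f(1), …, f(37) are: 0, 1, 18, 37, 20, 1, 20, 1, 18, 1, 18, 1, 18, 37, 18, 37, 20, 1, 18, 19, 20, 37, 18, 1, 20, 1, 20, 37, 20, 37, 20, 37, 18, 37, 18, 1, 20, 37.
The distinct values are {0, 1, 18, 19, 20, 37}; there are 6 of them.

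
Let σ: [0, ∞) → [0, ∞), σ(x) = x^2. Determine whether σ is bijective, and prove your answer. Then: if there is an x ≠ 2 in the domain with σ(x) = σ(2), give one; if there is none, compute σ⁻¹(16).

4

On [0, ∞), x ↦ x^2 is strictly increasing (injective) and for any y ∈ [0, ∞) the 2nd root y^{1/2} lies in [0, ∞) (surjective). So σ is bijective.
Since x ↦ x^2 is strictly increasing on [0, ∞), it is injective there, so no x ≠ 2 in the domain has σ(x) = σ(2). We therefore compute σ⁻¹(16) = 16^{1/2} = 4 (indeed 4^2 = 16).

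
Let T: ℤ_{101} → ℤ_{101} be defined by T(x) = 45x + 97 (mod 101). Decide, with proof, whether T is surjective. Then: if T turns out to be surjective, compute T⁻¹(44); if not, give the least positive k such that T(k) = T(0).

Since gcd(45, 101) = 1, 45 is invertible modulo 101. Euclid's algorithm: 101 = 2·45 + 11, 45 = 4·11 + 1; back-substituting gives 1 = 9·45 − 4·101, so 45⁻¹ ≡ 9 (mod 101).
For any y ∈ ℤ_{101}, x = 9(y − 97) mod 101 satisfies T(x) = 45·9(y − 97) + 97 ≡ y (since 45·9 ≡ 1 mod 101). So every y has a preimage.
Therefore T is surjective.
Since T is surjective, we find T⁻¹(44): we need 45x ≡ 44 − 97 ≡ 48 (mod 101). Using 45⁻¹ = 9: x ≡ 9·48 = 432 = 4·101 + 28, so x = 28.
Check: T(28) = 45·28 + 97 = 1357 = 13·101 + 44 ≡ 44 (mod 101).

28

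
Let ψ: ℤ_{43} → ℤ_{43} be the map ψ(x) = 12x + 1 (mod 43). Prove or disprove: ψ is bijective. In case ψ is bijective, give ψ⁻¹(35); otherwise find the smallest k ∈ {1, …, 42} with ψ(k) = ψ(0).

If ψ(a) = ψ(b), then 12a ≡ 12b (mod 43). Because gcd(12, 43) = 1, we may cancel 12 to get a ≡ b (mod 43).
We now compute 12⁻¹ mod 43 explicitly. Euclid's algorithm: 43 = 3·12 + 7, 12 = 1·7 + 5, 7 = 1·5 + 2, 5 = 2·2 + 1; back-substituting gives 1 = 18·12 − 5·43, so 12⁻¹ ≡ 18 (mod 43).
Then y ↦ 18(y − 1) is a two-sided inverse to ψ, so every y ∈ ℤ_{43} has a preimage.
Thus ψ is bijective.
Since ψ is bijective, we find ψ⁻¹(35): we need 12x ≡ 35 − 1 ≡ 34 (mod 43). Using 12⁻¹ = 18: x ≡ 18·34 = 612 = 14·43 + 10, so x = 10.
Check: ψ(10) = 12·10 + 1 = 121 = 2·43 + 35 ≡ 35 (mod 43).

10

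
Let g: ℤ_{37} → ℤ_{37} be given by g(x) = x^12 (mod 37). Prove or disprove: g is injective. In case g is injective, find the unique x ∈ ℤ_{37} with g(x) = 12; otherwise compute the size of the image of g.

g(3): Repeated squaring mod 37: 3^1 ≡ 3, 3^2 ≡ 3² = 9, 3^4 ≡ 9² = 81 ≡ 7, 3^8 ≡ 7² = 49 ≡ 12. Since 12 = 8 + 4, 3^12 ≡ 12·7: 12·7 = 84 ≡ 10. So 3^12 ≡ 10 (mod 37).
g(4): Repeated squaring mod 37: 4^1 ≡ 4, 4^2 ≡ 4² = 16, 4^4 ≡ 16² = 256 ≡ 34, 4^8 ≡ 34² = 1156 ≡ 9. Since 12 = 8 + 4, 4^12 ≡ 9·34: 9·34 = 306 ≡ 10. So 4^12 ≡ 10 (mod 37).
So g(3) = g(4) = 10 while 3 ≠ 4, therefore g is not injective.
Since g is not injective, we determine |image(g)|. Computing x^12 mod 37 for each x (by repeated squaring, reducing mod 37 at every step), the values g(0), g(1), …, g(36) are: 0, 1, 26, 10, 10, 10, 1, 10, 1, 26, 1, 1, 26, 10, 1, 26, 26, 26, 10, 10, 26, 26, 26, 1, 10, 26, 1, 1, 26, 1, 10, 1, 10, 10, 10, 26, 1.
The distinct values are {0, 1, 10, 26}; there are 4 of them.

4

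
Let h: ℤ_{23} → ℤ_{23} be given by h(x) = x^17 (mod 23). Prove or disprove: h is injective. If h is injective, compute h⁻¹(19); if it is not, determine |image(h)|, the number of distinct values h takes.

7

Since 23 is prime, the nonzero elements of ℤ_{23} form a cyclic group of order 22.
As gcd(17, 22) = 1, raising to the 17th power is a bijection on this group: if u^17 ≡ v^17 then (uv^{−1})^17 = 1, and the only element of order dividing gcd(17, 22) = 1 is 1, so u = v.
With h(0) = 0 this makes h injective on all of ℤ_{23}, hence bijective (finite equal-size domain and codomain). In particular h is injective.
Since h is injective, we find the preimage of 19. The inverse of x ↦ x^17 on (ℤ_{23})^× is x ↦ x^13, because 17·13 = 221 = 10·22 + 1 ≡ 1 (mod 22) and x^{22} = 1 for x ≠ 0 (Fermat). So h⁻¹(19) = 19^13 mod 23.
Repeated squaring mod 23: 19^1 ≡ 19, 19^2 ≡ 19² = 361 ≡ 16, 19^4 ≡ 16² = 256 ≡ 3, 19^8 ≡ 3² = 9. Since 13 = 8 + 4 + 1, 19^13 ≡ 9·3·19: 9·3 = 27 ≡ 4, then 4·19 = 76 ≡ 7. So 19^13 ≡ 7 (mod 23).
Hence h⁻¹(19) = 7.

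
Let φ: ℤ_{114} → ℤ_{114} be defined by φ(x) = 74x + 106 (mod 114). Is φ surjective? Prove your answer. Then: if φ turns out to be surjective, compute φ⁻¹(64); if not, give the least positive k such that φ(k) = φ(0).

57

Since gcd(74, 114) = 2, we have 74x ≡ 0 (mod 2) for all x, so φ(x) ≡ 0 (mod 2).
But 1 ≢ 0 (mod 2), so 1 ∈ ℤ_{114} has no preimage. Therefore φ is not surjective.
Since φ is not surjective, we find the least positive k with φ(k) = φ(0): this means 74k ≡ 0 (mod 114), i.e. 114 ∣ 74k. Since gcd(74, 114) = 2, dividing through by 2 this holds exactly when 57 ∣ 37k, and as gcd(37, 57) = 1, exactly when 57 ∣ k.
The smallest positive such k is 57.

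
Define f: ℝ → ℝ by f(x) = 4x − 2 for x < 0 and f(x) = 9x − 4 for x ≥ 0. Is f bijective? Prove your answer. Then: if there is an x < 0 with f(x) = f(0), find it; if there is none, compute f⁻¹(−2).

Both pieces are strictly increasing (slopes 4 and 9), so each is injective on its own interval.
The left piece maps (−∞, 0) onto (−∞, −2); the right piece maps [0, ∞) onto [−4, ∞).
These images overlap. In particular f(0) = −4 (right piece), and solving 4x − 2 = −4 on the left piece gives x = −1/2 < 0.
So f(−1/2) = f(0) with −1/2 ≠ 0, and f is not injective, hence not bijective. This x = −1/2 is the requested value below 0.

-1/2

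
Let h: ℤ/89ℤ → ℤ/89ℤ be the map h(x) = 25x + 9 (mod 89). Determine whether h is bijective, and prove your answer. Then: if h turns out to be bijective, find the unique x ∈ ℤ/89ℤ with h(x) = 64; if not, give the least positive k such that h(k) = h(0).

If h(u) = h(v), then 25u ≡ 25v (mod 89). Because gcd(25, 89) = 1, we may cancel 25 to get u ≡ v (mod 89).
We now compute 25⁻¹ mod 89 explicitly. Euclid's algorithm: 89 = 3·25 + 14, 25 = 1·14 + 11, 14 = 1·11 + 3, 11 = 3·3 + 2, 3 = 1·2 + 1; back-substituting gives 1 = 57·25 − 16·89, so 25⁻¹ ≡ 57 (mod 89).
Then y ↦ 57(y − 9) is a two-sided inverse to h, so every y ∈ ℤ/89ℤ has a preimage.
Therefore h is bijective.
Since h is bijective, we compute h⁻¹(64): solve 25x + 9 ≡ 64 (mod 89), i.e. 25x ≡ 55 (mod 89).
Multiplying by 25⁻¹ = 57 gives x ≡ 57·55 = 3135 = 35·89 + 20 ≡ 20 (mod 89).
Check: h(20) = 25·20 + 9 = 509 = 5·89 + 64 ≡ 64 (mod 89).

20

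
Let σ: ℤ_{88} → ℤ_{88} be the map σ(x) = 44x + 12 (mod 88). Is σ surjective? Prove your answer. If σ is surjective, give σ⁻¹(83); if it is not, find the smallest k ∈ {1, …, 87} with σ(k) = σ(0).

2

Recall that surjectivity means every element of the codomain has a preimage under σ.
Since gcd(44, 88) = 44, we have 44x ≡ 0 (mod 44) for all x, so σ(x) ≡ 12 (mod 44).
But 0 ≢ 12 (mod 44), so 0 ∈ ℤ_{88} has no preimage. Therefore σ is not surjective.
Since σ is not surjective, we find the least positive k with σ(k) = σ(0): this means 44k ≡ 0 (mod 88), i.e. 88 ∣ 44k. Since gcd(44, 88) = 44, dividing through by 44 this holds exactly when 2 ∣ k.
The smallest positive such k is 2.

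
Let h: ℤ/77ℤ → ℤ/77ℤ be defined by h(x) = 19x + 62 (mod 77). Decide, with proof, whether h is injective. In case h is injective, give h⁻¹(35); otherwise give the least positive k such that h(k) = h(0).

Recall that h is injective when h(s) = h(t) forces s = t.
Suppose h(s) = h(t) in ℤ/77ℤ. Then 19s + 62 ≡ 19t + 62 (mod 77), hence 19(s − t) ≡ 0 (mod 77).
Since gcd(19, 77) = 1, 19 is invertible modulo 77, so s − t ≡ 0 (mod 77), i.e. s = t.
Thus h is injective.
We now compute 19⁻¹ mod 77 explicitly. Euclid's algorithm: 77 = 4·19 + 1; back-substituting gives 1 = 73·19 − 18·77, so 19⁻¹ ≡ 73 (mod 77).
Since h is injective, we compute h⁻¹(35): solve 19x + 62 ≡ 35 (mod 77), i.e. 19x ≡ 50 (mod 77).
Multiplying by 19⁻¹ = 73 gives x ≡ 73·50 = 3650 = 47·77 + 31 ≡ 31 (mod 77).
Check: h(31) = 19·31 + 62 = 651 = 8·77 + 35 ≡ 35 (mod 77).

31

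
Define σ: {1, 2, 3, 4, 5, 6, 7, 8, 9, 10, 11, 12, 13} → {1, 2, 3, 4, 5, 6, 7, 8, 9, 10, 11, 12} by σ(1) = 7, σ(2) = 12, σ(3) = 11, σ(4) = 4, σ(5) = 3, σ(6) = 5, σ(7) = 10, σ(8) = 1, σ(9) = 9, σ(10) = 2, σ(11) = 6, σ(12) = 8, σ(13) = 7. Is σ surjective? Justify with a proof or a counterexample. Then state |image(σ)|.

12

Every element of the codomain has a preimage: 1 = σ(8), 2 = σ(10), 3 = σ(5), 4 = σ(4), 5 = σ(6), 6 = σ(11), 7 = σ(1), 8 = σ(12), 9 = σ(9), 10 = σ(7), 11 = σ(3), 12 = σ(2).
Thus σ is surjective.
The image of σ is {1, 2, 3, 4, 5, 6, 7, 8, 9, 10, 11, 12}, which has 12 elements.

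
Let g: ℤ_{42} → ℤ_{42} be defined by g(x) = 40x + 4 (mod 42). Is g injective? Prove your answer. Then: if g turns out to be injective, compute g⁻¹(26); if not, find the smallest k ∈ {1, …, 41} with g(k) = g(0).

21

Recall that injectivity means: for all u, v in the domain, g(u) = g(v) implies u = v.
We have gcd(40, 42) = 2 > 1. Taking u = 0 and v = 21: g(0) = 4 and g(21) = 40·21 + 4 = 844 ≡ 4 (mod 42).
So g(0) = g(21) while 0 ≠ 21, thus g is not injective.
Since g is not injective, we find the least positive k with g(k) = g(0): this means 40k ≡ 0 (mod 42), i.e. 42 ∣ 40k. Since gcd(40, 42) = 2, dividing through by 2 this holds exactly when 21 ∣ 20k, and as gcd(20, 21) = 1, exactly when 21 ∣ k.
The smallest positive such k is 21.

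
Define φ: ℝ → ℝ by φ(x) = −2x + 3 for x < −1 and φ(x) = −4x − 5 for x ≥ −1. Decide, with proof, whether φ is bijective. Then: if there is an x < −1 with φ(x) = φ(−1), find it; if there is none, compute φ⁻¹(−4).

Both pieces are strictly decreasing (slopes −2 and −4), so each is injective on its own interval.
The left piece maps (−∞, −1) onto (5, ∞); the right piece maps [−1, ∞) onto (−∞, −1].
The images leave a gap (5 has no preimage), so φ is not surjective, hence not bijective.
Because the two images are disjoint, no x < −1 has φ(x) = φ(−1), so we compute φ⁻¹(−4): −4 lies in (−∞, −1], so solve −4x − 5 = −4: x = (−4 + 5)/(−4) = −1/4.

-1/4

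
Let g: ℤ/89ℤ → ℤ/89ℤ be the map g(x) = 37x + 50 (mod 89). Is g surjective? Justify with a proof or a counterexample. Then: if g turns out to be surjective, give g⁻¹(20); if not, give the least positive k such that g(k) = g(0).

Since gcd(37, 89) = 1, 37 is invertible modulo 89. Euclid's algorithm: 89 = 2·37 + 15, 37 = 2·15 + 7, 15 = 2·7 + 1; back-substituting gives 1 = 77·37 − 32·89, so 37⁻¹ ≡ 77 (mod 89).
Then y ↦ 77(y − 50) is a two-sided inverse to g, so every y ∈ ℤ/89ℤ has a preimage.
Hence g is surjective.
Since g is surjective, we find g⁻¹(20): we need 37x ≡ 20 − 50 ≡ 59 (mod 89). Using 37⁻¹ = 77: x ≡ 77·59 = 4543 = 51·89 + 4, so x = 4.
Check: g(4) = 37·4 + 50 = 198 = 2·89 + 20 ≡ 20 (mod 89).

4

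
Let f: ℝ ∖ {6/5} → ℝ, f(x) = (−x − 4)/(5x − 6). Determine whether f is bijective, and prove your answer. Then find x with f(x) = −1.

If f(x) = −1/5, cross-multiplying gives 5(−x − 4) = −1(5x − 6), which simplifies to −20 = 6 — false.  So −1/5 has no preimage and f is not surjective.
Therefore f is not bijective.
Solving f(x) = −1: cross-multiplying gives −x − 4 = −1(5x − 6), which rearranges to 4x = 10, so x = 5/2.

5/2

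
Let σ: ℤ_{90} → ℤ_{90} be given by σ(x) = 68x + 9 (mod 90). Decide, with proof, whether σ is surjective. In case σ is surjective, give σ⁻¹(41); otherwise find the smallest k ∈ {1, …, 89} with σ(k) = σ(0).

45

Since gcd(68, 90) = 2, we have 68x ≡ 0 (mod 2) for all x, so σ(x) ≡ 1 (mod 2).
But 0 ≢ 1 (mod 2), so 0 ∈ ℤ_{90} has no preimage. So σ is not surjective.
Since σ is not surjective, we find the least positive k with σ(k) = σ(0): this means 68k ≡ 0 (mod 90), i.e. 90 ∣ 68k. Since gcd(68, 90) = 2, dividing through by 2 this holds exactly when 45 ∣ 34k, and as gcd(34, 45) = 1, exactly when 45 ∣ k.
The smallest positive such k is 45.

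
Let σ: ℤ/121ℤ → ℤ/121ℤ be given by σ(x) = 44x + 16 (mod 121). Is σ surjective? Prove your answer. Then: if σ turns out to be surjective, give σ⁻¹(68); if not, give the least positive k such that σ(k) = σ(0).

Since gcd(44, 121) = 11, we have 44x ≡ 0 (mod 11) for all x, so σ(x) ≡ 5 (mod 11).
But 0 ≢ 5 (mod 11), so 0 ∈ ℤ/121ℤ has no preimage. Hence σ is not surjective.
Since σ is not surjective, we find the least positive k with σ(k) = σ(0): this means 44k ≡ 0 (mod 121), i.e. 121 ∣ 44k. Since gcd(44, 121) = 11, dividing through by 11 this holds exactly when 11 ∣ 4k, and as gcd(4, 11) = 1, exactly when 11 ∣ k.
The smallest positive such k is 11.

11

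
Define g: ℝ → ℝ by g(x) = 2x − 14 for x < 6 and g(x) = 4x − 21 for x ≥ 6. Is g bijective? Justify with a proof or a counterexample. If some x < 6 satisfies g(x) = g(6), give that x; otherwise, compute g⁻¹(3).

6

Both pieces are strictly increasing (slopes 2 and 4), so each is injective on its own interval.
The left piece maps (−∞, 6) onto (−∞, −2); the right piece maps [6, ∞) onto [3, ∞).
The images leave a gap (−2 has no preimage), so g is not surjective, hence not bijective.
Because the two images are disjoint, no x < 6 has g(x) = g(6), so we compute g⁻¹(3): 3 lies in [3, ∞), so solve 4x − 21 = 3: x = (3 + 21)/4 = 6.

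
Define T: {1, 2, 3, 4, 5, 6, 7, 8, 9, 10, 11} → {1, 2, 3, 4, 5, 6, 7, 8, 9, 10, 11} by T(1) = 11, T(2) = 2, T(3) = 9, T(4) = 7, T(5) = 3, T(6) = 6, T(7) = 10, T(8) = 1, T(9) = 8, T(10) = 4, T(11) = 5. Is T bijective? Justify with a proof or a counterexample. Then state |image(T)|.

11

The values 11, 2, 9, 7, 3, 6, 10, 1, 8, 4, 5 are a permutation of {1, 2, 3, 4, 5, 6, 7, 8, 9, 10, 11}: each element appears exactly once.
So T is injective and surjective, hence bijective.
The image of T is {1, 2, 3, 4, 5, 6, 7, 8, 9, 10, 11}, which has 11 elements.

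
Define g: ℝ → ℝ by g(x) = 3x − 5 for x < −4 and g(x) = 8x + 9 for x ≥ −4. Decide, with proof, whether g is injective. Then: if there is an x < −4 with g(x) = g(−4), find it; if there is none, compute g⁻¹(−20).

-6

Both pieces are strictly increasing (slopes 3 and 8), so each is injective on its own interval.
The left piece maps (−∞, −4) onto (−∞, −17); the right piece maps [−4, ∞) onto [−23, ∞).
These images overlap. In particular g(−4) = −23 (right piece), and solving 3x − 5 = −23 on the left piece gives x = −6 < −4.
So g(−6) = g(−4) with −6 ≠ −4, and g is not injective. This x = −6 is the requested value below −4.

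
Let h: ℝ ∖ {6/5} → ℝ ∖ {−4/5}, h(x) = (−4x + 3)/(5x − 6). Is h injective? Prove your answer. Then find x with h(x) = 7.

15/13

Suppose h(u) = h(v). Cross-multiplying: (−4u + 3)(5v − 6) = (−4v + 3)(5u − 6).
Expanding both sides and cancelling the symmetric terms leaves 9·(u − v) = 0. Since 9 ≠ 0, u = v. Thus h is injective.
Solving h(x) = 7: cross-multiplying gives −4x + 3 = 7(5x − 6), which rearranges to −39x = −45, so x = 15/13.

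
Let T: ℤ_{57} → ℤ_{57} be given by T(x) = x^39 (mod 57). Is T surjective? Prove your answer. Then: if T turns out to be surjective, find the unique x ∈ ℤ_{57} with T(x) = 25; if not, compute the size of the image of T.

T(1) = 1^39 = 1.
T(7): Repeated squaring mod 57: 7^1 ≡ 7, 7^2 ≡ 7² = 49, 7^4 ≡ 49² = 2401 ≡ 7, 7^8 ≡ 7² = 49, 7^16 ≡ 49² = 2401 ≡ 7, 7^32 ≡ 7² = 49. Since 39 = 32 + 4 + 2 + 1, 7^39 ≡ 49·7·49·7: 49·7 = 343 ≡ 1, then 1·49 = 49, then 49·7 = 343 ≡ 1. So 7^39 ≡ 1 (mod 57).
So T(1) = T(7) = 1 while 1 ≠ 7, therefore T is not injective.
A non-injective map from the 57-element set ℤ_{57} to itself takes at most 56 distinct values, so it cannot be surjective. So T is not surjective.
Since T is not surjective, we determine |image(T)|. Computing x^39 mod 57 for each x (by repeated squaring, reducing mod 57 at every step), the values T(0), T(1), …, T(56) are: 0, 1, 8, 27, 7, 11, 45, 1, 56, 45, 31, 20, 18, 31, 8, 12, 49, 11, 18, 19, 20, 27, 46, 26, 30, 7, 20, 18, 7, 50, 39, 37, 50, 27, 31, 11, 30, 37, 38, 39, 46, 8, 45, 49, 26, 39, 37, 26, 12, 1, 56, 12, 46, 50, 30, 49, 56.
The distinct values are {0, 1, 7, 8, 11, 12, 18, 19, 20, 26, 27, 30, 31, 37, 38, 39, 45, 46, 49, 50, 56}; there are 21 of them.

21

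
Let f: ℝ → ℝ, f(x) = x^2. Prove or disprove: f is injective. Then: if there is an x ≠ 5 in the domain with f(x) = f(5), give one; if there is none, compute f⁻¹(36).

-5

f(5) = 25 = (−5)^2 = f(−5) (since 2 is even), with 5 ≠ −5. So f is not injective.
For the follow-up, such an x exists: taking x = −5 ∈ ℝ gives f(−5) = 25 = f(5) with −5 ≠ 5.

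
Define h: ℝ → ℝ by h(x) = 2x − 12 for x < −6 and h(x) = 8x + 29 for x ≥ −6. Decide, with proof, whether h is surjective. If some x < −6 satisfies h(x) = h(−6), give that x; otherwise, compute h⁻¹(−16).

-45/8

Both pieces are strictly increasing (slopes 2 and 8), so each is injective on its own interval.
The left piece maps (−∞, −6) onto (−∞, −24); the right piece maps [−6, ∞) onto [−19, ∞).
The union (−∞, −24) ∪ [−19, ∞) omits the interval between −24 and −19; in particular −24 has no preimage. So h is not surjective.
Because the two images are disjoint, no x < −6 has h(x) = h(−6), so we compute h⁻¹(−16): −16 lies in [−19, ∞), so solve 8x + 29 = −16: x = (−16 − 29)/8 = −45/8.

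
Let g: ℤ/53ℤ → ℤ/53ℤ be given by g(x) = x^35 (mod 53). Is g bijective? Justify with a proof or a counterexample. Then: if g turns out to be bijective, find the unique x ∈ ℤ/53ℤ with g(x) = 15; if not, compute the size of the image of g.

36

Since 53 is prime, the nonzero elements of ℤ/53ℤ form a cyclic group of order 52.
As gcd(35, 52) = 1, raising to the 35th power is a bijection on this group: if s^35 ≡ t^35 then (st^{−1})^35 = 1, and the only element of order dividing gcd(35, 52) = 1 is 1, so s = t.
With g(0) = 0 this makes g injective on all of ℤ/53ℤ, hence bijective (finite equal-size domain and codomain). In particular g is bijective.
Since g is bijective, we find the preimage of 15. The inverse of x ↦ x^35 on (ℤ/53ℤ)^× is x ↦ x^3, because 35·3 = 105 = 2·52 + 1 ≡ 1 (mod 52) and x^{52} = 1 for x ≠ 0 (Fermat). So g⁻¹(15) = 15^3 mod 53.
Repeated squaring mod 53: 15^1 ≡ 15, 15^2 ≡ 15² = 225 ≡ 13. Since 3 = 2 + 1, 15^3 ≡ 13·15: 13·15 = 195 ≡ 36. So 15^3 ≡ 36 (mod 53).
Hence g⁻¹(15) = 36.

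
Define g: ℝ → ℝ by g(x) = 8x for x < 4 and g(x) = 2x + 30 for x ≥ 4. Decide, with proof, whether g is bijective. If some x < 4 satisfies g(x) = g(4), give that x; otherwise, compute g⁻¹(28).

7/2

Both pieces are strictly increasing (slopes 8 and 2), so each is injective on its own interval.
The left piece maps (−∞, 4) onto (−∞, 32); the right piece maps [4, ∞) onto [38, ∞).
The images leave a gap (32 has no preimage), so g is not surjective, hence not bijective.
Because the two images are disjoint, no x < 4 has g(x) = g(4), so we compute g⁻¹(28): 28 lies in (−∞, 32), so solve 8x = 28: x = (28 − 0)/8 = 7/2.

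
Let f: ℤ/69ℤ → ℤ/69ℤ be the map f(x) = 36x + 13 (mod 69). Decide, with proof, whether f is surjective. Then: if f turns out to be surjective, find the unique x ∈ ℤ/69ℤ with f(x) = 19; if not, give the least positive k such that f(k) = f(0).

23

Since gcd(36, 69) = 3, we have 36x ≡ 0 (mod 3) for all x, so f(x) ≡ 1 (mod 3).
But 0 ≢ 1 (mod 3), so 0 ∈ ℤ/69ℤ has no preimage. Hence f is not surjective.
Since f is not surjective, we find the least positive k with f(k) = f(0): this means 36k ≡ 0 (mod 69), i.e. 69 ∣ 36k. Since gcd(36, 69) = 3, dividing through by 3 this holds exactly when 23 ∣ 12k, and as gcd(12, 23) = 1, exactly when 23 ∣ k.
The smallest positive such k is 23.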